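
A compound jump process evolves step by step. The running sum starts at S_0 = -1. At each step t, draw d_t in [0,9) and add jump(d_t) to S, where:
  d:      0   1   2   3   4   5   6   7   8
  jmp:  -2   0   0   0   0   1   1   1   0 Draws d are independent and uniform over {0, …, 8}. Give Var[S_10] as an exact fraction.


Outcome values over d=0..8: [-2, 0, 0, 0, 0, 1, 1, 1, 0]
Σy = 1, Σy² = 7, M = 9
μ = 1/9 = 1/9,  σ² = 7/9 − (1/9)² = 62/81
Independent increments: Var[S_10] = 10·σ² = 10·(62/81) = 620/81

620/81


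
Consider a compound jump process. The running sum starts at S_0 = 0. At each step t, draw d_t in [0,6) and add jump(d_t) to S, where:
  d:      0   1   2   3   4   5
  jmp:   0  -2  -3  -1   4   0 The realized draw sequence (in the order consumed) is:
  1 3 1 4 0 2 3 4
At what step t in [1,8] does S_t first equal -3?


2

t=0: S=0, d=1, jump=-2, S_1=-2
t=1: S=-2, d=3, jump=-1, S_2=-3
t=2: S=-3, d=1, jump=-2, S_3=-5
t=3: S=-5, d=4, jump=4, S_4=-1
t=4: S=-1, d=0, jump=0, S_5=-1
t=5: S=-1, d=2, jump=-3, S_6=-4
t=6: S=-4, d=3, jump=-1, S_7=-5
t=7: S=-5, d=4, jump=4, S_8=-1


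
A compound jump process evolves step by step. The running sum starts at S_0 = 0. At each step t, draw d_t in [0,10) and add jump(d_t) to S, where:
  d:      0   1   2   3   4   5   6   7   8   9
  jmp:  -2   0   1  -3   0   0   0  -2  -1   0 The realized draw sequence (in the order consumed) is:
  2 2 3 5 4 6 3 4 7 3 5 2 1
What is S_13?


-8

t=0: S=0, d=2, jump=1, S_1=1
t=1: S=1, d=2, jump=1, S_2=2
t=2: S=2, d=3, jump=-3, S_3=-1
t=3: S=-1, d=5, jump=0, S_4=-1
t=4: S=-1, d=4, jump=0, S_5=-1
t=5: S=-1, d=6, jump=0, S_6=-1
t=6: S=-1, d=3, jump=-3, S_7=-4
t=7: S=-4, d=4, jump=0, S_8=-4
t=8: S=-4, d=7, jump=-2, S_9=-6
t=9: S=-6, d=3, jump=-3, S_10=-9
t=10: S=-9, d=5, jump=0, S_11=-9
t=11: S=-9, d=2, jump=1, S_12=-8
t=12: S=-8, d=1, jump=0, S_13=-8


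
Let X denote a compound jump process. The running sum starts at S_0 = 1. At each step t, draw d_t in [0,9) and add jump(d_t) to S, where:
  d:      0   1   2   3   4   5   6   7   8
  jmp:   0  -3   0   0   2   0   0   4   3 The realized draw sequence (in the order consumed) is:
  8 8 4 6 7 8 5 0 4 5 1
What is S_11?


15

t=0: S=1, d=8, jump=3, S_1=4
t=1: S=4, d=8, jump=3, S_2=7
t=2: S=7, d=4, jump=2, S_3=9
t=3: S=9, d=6, jump=0, S_4=9
t=4: S=9, d=7, jump=4, S_5=13
t=5: S=13, d=8, jump=3, S_6=16
t=6: S=16, d=5, jump=0, S_7=16
t=7: S=16, d=0, jump=0, S_8=16
t=8: S=16, d=4, jump=2, S_9=18
t=9: S=18, d=5, jump=0, S_10=18
t=10: S=18, d=1, jump=-3, S_11=15


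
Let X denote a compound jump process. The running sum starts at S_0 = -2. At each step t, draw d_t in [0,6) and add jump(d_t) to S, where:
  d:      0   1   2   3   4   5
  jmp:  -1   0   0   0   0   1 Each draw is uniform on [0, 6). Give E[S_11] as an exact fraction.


-2

Outcome values over d=0..5: [-1, 0, 0, 0, 0, 1]
Σy = 0, Σy² = 2, M = 6
μ = 0/6 = 0,  σ² = 2/6 − (0)² = 1/3
E[S_11] = -2 + 11·(0) = -2


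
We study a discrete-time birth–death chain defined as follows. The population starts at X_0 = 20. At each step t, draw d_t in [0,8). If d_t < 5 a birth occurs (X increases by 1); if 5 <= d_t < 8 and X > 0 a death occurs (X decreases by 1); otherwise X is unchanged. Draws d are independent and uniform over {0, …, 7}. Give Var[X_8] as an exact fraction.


X can drop by at most 1 per step and X_0 = 20 > T = 8, so X_t >= 20 − t >= 12 > 0 for every t <= 8: the floor at 0 (the 'and X > 0' condition) never binds. Hence X_8 = X_0 + Σ_{t<8} Y_t with i.i.d. increments Y_t = y(d_t) ∈ {+1, −1, 0}.
Outcome values over d=0..7: [1, 1, 1, 1, 1, -1, -1, -1]
Σy = 2, Σy² = 8, M = 8
μ = 2/8 = 1/4,  σ² = 8/8 − (1/4)² = 15/16
Independent increments: Var[X_8] = 8·σ² = 8·(15/16) = 15/2

15/2


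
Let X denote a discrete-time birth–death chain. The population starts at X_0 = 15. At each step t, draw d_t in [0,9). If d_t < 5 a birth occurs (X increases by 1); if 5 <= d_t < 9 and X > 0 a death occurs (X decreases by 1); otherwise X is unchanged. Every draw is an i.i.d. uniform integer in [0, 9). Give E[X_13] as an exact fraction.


148/9

X can drop by at most 1 per step and X_0 = 15 > T = 13, so X_t >= 15 − t >= 2 > 0 for every t <= 13: the floor at 0 (the 'and X > 0' condition) never binds. Hence X_13 = X_0 + Σ_{t<13} Y_t with i.i.d. increments Y_t = y(d_t) ∈ {+1, −1, 0}.
Outcome values over d=0..8: [1, 1, 1, 1, 1, -1, -1, -1, -1]
Σy = 1, Σy² = 9, M = 9
μ = 1/9 = 1/9,  σ² = 9/9 − (1/9)² = 80/81
E[X_13] = 15 + 13·(1/9) = 148/9


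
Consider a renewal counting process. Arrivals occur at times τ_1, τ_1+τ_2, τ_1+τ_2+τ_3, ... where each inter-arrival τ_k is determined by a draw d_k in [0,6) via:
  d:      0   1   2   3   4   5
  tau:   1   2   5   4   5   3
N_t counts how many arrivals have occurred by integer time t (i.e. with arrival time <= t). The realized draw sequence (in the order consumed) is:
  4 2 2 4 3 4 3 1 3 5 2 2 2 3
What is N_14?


draw d_1=4: τ_1=5, arrival time A_1=5
draw d_2=2: τ_2=5, arrival time A_2=10
draw d_3=2: τ_3=5, arrival time A_3=15
draw d_4=4: τ_4=5, arrival time A_4=20
draw d_5=3: τ_5=4, arrival time A_5=24
draw d_6=4: τ_6=5, arrival time A_6=29
draw d_7=3: τ_7=4, arrival time A_7=33
draw d_8=1: τ_8=2, arrival time A_8=35
draw d_9=3: τ_9=4, arrival time A_9=39
draw d_10=5: τ_10=3, arrival time A_10=42
draw d_11=2: τ_11=5, arrival time A_11=47
draw d_12=2: τ_12=5, arrival time A_12=52
draw d_13=2: τ_13=5, arrival time A_13=57
draw d_14=3: τ_14=4, arrival time A_14=61
N_t over t=0..14: 0:0 1:0 2:0 3:0 4:0 5:1 6:1 7:1 8:1 9:1 10:2 11:2 12:2 13:2 14:2

2


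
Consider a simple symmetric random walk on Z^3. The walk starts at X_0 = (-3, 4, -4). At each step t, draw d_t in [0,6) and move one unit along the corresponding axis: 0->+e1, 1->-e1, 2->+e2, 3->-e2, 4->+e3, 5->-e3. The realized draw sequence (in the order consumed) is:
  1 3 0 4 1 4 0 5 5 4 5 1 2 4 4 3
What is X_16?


t=0: X=(-3, 4, -4), d=1 → -e1, X_1=(-4, 4, -4)
t=1: X=(-4, 4, -4), d=3 → -e2, X_2=(-4, 3, -4)
t=2: X=(-4, 3, -4), d=0 → +e1, X_3=(-3, 3, -4)
t=3: X=(-3, 3, -4), d=4 → +e3, X_4=(-3, 3, -3)
t=4: X=(-3, 3, -3), d=1 → -e1, X_5=(-4, 3, -3)
t=5: X=(-4, 3, -3), d=4 → +e3, X_6=(-4, 3, -2)
t=6: X=(-4, 3, -2), d=0 → +e1, X_7=(-3, 3, -2)
t=7: X=(-3, 3, -2), d=5 → -e3, X_8=(-3, 3, -3)
t=8: X=(-3, 3, -3), d=5 → -e3, X_9=(-3, 3, -4)
t=9: X=(-3, 3, -4), d=4 → +e3, X_10=(-3, 3, -3)
t=10: X=(-3, 3, -3), d=5 → -e3, X_11=(-3, 3, -4)
t=11: X=(-3, 3, -4), d=1 → -e1, X_12=(-4, 3, -4)
t=12: X=(-4, 3, -4), d=2 → +e2, X_13=(-4, 4, -4)
t=13: X=(-4, 4, -4), d=4 → +e3, X_14=(-4, 4, -3)
t=14: X=(-4, 4, -3), d=4 → +e3, X_15=(-4, 4, -2)
t=15: X=(-4, 4, -2), d=3 → -e2, X_16=(-4, 3, -2)

(-4, 3, -2)


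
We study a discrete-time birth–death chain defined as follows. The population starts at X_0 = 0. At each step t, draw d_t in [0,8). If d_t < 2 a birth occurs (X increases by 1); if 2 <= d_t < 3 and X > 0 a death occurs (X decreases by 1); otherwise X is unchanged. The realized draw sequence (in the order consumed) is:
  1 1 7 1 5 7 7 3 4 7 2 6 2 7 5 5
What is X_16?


1

t=0: X=0, d=1 → birth, X_1=1
t=1: X=1, d=1 → birth, X_2=2
t=2: X=2, d=7 → hold, X_3=2
t=3: X=2, d=1 → birth, X_4=3
t=4: X=3, d=5 → hold, X_5=3
t=5: X=3, d=7 → hold, X_6=3
t=6: X=3, d=7 → hold, X_7=3
t=7: X=3, d=3 → hold, X_8=3
t=8: X=3, d=4 → hold, X_9=3
t=9: X=3, d=7 → hold, X_10=3
t=10: X=3, d=2 → death, X_11=2
t=11: X=2, d=6 → hold, X_12=2
t=12: X=2, d=2 → death, X_13=1
t=13: X=1, d=7 → hold, X_14=1
t=14: X=1, d=5 → hold, X_15=1
t=15: X=1, d=5 → hold, X_16=1


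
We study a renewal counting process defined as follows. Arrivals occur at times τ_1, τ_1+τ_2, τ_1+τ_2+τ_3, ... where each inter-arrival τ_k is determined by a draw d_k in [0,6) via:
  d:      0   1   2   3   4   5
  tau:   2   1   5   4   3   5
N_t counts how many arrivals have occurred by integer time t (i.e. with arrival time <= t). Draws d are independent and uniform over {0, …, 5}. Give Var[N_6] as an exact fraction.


Inter-arrival values over d=0..5: [2, 1, 5, 4, 3, 5]
Each d has probability 1/6, so the pmf of τ is: f(1) = 1/6, f(2) = 1/6, f(3) = 1/6, f(4) = 1/6, f(5) = 1/3
Let p_n(j) = P(N_n = j), with p_0 = [1]. Condition on τ_1: p_n(0) = P(τ > n), and for j >= 1, p_n(j) = Σ_{k<=n} f(k)·p_{n−k}(j−1)
p_1 = [5/6, 1/6]  (j = 0..1)
p_2 = [2/3, 11/36, 1/36]  (j = 0..2)
p_3 = [1/2, 5/12, 17/216, 1/216]  (j = 0..3)
p_4 = [1/3, 1/2, 4/27, 23/1296, 1/1296]  (j = 0..4)
p_5 = [0, 13/18, 25/108, 55/1296, 29/7776, 1/7776]  (j = 0..5)
p_6 = [0, 19/36, 41/108, 35/432, 7/648, 35/46656, 1/46656]  (j = 0..6)
E[N_6] = Σ j·p_6(j) = 73585/46656;  E[N_6²] = Σ j²·p_6(j) = 138467/46656
Var[N_6] = 138467/46656 − (73585/46656)² = 1045564127/2176782336

1045564127/2176782336


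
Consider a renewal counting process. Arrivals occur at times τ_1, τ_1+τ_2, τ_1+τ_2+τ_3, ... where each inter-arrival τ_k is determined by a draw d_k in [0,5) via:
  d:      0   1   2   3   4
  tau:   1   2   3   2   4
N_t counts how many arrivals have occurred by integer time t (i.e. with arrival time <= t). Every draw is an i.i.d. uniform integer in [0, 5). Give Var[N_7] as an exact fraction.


Inter-arrival values over d=0..4: [1, 2, 3, 2, 4]
Each d has probability 1/5, so the pmf of τ is: f(1) = 1/5, f(2) = 2/5, f(3) = 1/5, f(4) = 1/5
Let p_n(j) = P(N_n = j), with p_0 = [1]. Condition on τ_1: p_n(0) = P(τ > n), and for j >= 1, p_n(j) = Σ_{k<=n} f(k)·p_{n−k}(j−1)
p_1 = [4/5, 1/5]  (j = 0..1)
p_2 = [2/5, 14/25, 1/25]  (j = 0..2)
p_3 = [1/5, 3/5, 24/125, 1/125]  (j = 0..3)
p_4 = [0, 14/25, 48/125, 34/625, 1/625]  (j = 0..4)
p_5 = [0, 8/25, 63/125, 101/625, 44/3125, 1/3125]  (j = 0..5)
p_6 = [0, 3/25, 13/25, 188/625, 174/3125, 54/15625, 1/15625]  (j = 0..6)
p_7 = [0, 1/25, 48/125, 263/625, 429/3125, 267/15625, 64/78125, 1/78125]  (j = 0..7)
E[N_7] = Σ j·p_7(j) = 211716/78125;  E[N_7²] = Σ j²·p_7(j) = 626328/78125
Var[N_7] = 626328/78125 − (211716/78125)² = 4108210344/6103515625

4108210344/6103515625


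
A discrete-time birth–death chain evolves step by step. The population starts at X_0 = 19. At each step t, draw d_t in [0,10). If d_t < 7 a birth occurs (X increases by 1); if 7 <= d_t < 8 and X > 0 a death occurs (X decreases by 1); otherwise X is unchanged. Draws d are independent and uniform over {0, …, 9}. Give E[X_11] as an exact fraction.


X can drop by at most 1 per step and X_0 = 19 > T = 11, so X_t >= 19 − t >= 8 > 0 for every t <= 11: the floor at 0 (the 'and X > 0' condition) never binds. Hence X_11 = X_0 + Σ_{t<11} Y_t with i.i.d. increments Y_t = y(d_t) ∈ {+1, −1, 0}.
Outcome values over d=0..9: [1, 1, 1, 1, 1, 1, 1, -1, 0, 0]
Σy = 6, Σy² = 8, M = 10
μ = 6/10 = 3/5,  σ² = 8/10 − (3/5)² = 11/25
E[X_11] = 19 + 11·(3/5) = 128/5

128/5


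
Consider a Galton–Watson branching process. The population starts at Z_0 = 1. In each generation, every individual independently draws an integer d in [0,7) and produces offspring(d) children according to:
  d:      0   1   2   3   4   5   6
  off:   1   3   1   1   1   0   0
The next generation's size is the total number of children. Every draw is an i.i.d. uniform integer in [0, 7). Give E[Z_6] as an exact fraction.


Outcome values over d=0..6: [1, 3, 1, 1, 1, 0, 0]
Σy = 7, Σy² = 13, M = 7
μ = 7/7 = 1,  σ² = 13/7 − (1)² = 6/7
E[Z_0] = 1
E[Z_1] = 1·E[Z_0] = 1
E[Z_2] = 1·E[Z_1] = 1
E[Z_3] = 1·E[Z_2] = 1
E[Z_4] = 1·E[Z_3] = 1
E[Z_5] = 1·E[Z_4] = 1
E[Z_6] = 1·E[Z_5] = 1

1


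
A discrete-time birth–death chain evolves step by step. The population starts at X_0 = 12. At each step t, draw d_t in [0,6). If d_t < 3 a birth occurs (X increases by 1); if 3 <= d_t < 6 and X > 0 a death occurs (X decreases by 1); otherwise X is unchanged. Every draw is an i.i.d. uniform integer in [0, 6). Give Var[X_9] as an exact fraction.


9

X can drop by at most 1 per step and X_0 = 12 > T = 9, so X_t >= 12 − t >= 3 > 0 for every t <= 9: the floor at 0 (the 'and X > 0' condition) never binds. Hence X_9 = X_0 + Σ_{t<9} Y_t with i.i.d. increments Y_t = y(d_t) ∈ {+1, −1, 0}.
Outcome values over d=0..5: [1, 1, 1, -1, -1, -1]
Σy = 0, Σy² = 6, M = 6
μ = 0/6 = 0,  σ² = 6/6 − (0)² = 1
Independent increments: Var[X_9] = 9·σ² = 9·(1) = 9


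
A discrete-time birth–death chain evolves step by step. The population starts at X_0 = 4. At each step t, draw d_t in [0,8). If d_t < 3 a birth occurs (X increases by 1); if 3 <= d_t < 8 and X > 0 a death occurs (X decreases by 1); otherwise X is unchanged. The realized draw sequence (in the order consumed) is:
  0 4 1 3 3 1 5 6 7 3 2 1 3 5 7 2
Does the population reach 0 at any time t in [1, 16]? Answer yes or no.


yes

t=0: X=4, d=0 → birth, X_1=5
t=1: X=5, d=4 → death, X_2=4
t=2: X=4, d=1 → birth, X_3=5
t=3: X=5, d=3 → death, X_4=4
t=4: X=4, d=3 → death, X_5=3
t=5: X=3, d=1 → birth, X_6=4
t=6: X=4, d=5 → death, X_7=3
t=7: X=3, d=6 → death, X_8=2
t=8: X=2, d=7 → death, X_9=1
t=9: X=1, d=3 → death, X_10=0
t=10: X=0, d=2 → birth, X_11=1
t=11: X=1, d=1 → birth, X_12=2
t=12: X=2, d=3 → death, X_13=1
t=13: X=1, d=5 → death, X_14=0
t=14: X=0, d=7 → hold, X_15=0
t=15: X=0, d=2 → birth, X_16=1


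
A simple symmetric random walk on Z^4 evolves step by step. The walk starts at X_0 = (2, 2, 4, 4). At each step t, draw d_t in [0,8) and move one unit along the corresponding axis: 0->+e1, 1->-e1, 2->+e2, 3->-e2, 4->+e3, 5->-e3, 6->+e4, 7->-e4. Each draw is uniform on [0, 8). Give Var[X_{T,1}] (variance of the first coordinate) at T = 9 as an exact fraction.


Outcome values over d=0..7: [1, -1, 0, 0, 0, 0, 0, 0]
Σy = 0, Σy² = 2, M = 8
μ = 0/8 = 0,  σ² = 2/8 − (0)² = 1/4
Independent increments: Var[X_9] = 9·σ² = 9·(1/4) = 9/4

9/4


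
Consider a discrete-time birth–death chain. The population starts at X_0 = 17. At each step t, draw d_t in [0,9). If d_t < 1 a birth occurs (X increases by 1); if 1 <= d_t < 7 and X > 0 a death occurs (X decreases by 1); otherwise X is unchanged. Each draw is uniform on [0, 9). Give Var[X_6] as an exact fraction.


76/27

X can drop by at most 1 per step and X_0 = 17 > T = 6, so X_t >= 17 − t >= 11 > 0 for every t <= 6: the floor at 0 (the 'and X > 0' condition) never binds. Hence X_6 = X_0 + Σ_{t<6} Y_t with i.i.d. increments Y_t = y(d_t) ∈ {+1, −1, 0}.
Outcome values over d=0..8: [1, -1, -1, -1, -1, -1, -1, 0, 0]
Σy = -5, Σy² = 7, M = 9
μ = -5/9 = -5/9,  σ² = 7/9 − (-5/9)² = 38/81
Independent increments: Var[X_6] = 6·σ² = 6·(38/81) = 76/27


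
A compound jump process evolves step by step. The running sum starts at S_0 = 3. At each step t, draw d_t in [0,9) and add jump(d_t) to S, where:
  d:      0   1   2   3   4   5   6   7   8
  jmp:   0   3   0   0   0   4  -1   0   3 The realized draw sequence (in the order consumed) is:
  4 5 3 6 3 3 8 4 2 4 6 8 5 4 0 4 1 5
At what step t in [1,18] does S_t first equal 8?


t=0: S=3, d=4, jump=0, S_1=3
t=1: S=3, d=5, jump=4, S_2=7
t=2: S=7, d=3, jump=0, S_3=7
t=3: S=7, d=6, jump=-1, S_4=6
t=4: S=6, d=3, jump=0, S_5=6
t=5: S=6, d=3, jump=0, S_6=6
t=6: S=6, d=8, jump=3, S_7=9
t=7: S=9, d=4, jump=0, S_8=9
t=8: S=9, d=2, jump=0, S_9=9
t=9: S=9, d=4, jump=0, S_10=9
t=10: S=9, d=6, jump=-1, S_11=8
t=11: S=8, d=8, jump=3, S_12=11
t=12: S=11, d=5, jump=4, S_13=15
t=13: S=15, d=4, jump=0, S_14=15
t=14: S=15, d=0, jump=0, S_15=15
t=15: S=15, d=4, jump=0, S_16=15
t=16: S=15, d=1, jump=3, S_17=18
t=17: S=18, d=5, jump=4, S_18=22

11


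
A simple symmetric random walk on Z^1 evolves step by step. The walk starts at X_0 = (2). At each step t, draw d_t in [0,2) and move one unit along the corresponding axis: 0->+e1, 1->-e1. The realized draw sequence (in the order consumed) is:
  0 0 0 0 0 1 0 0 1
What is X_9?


(7)

t=0: X=(2), d=0 → +e1, X_1=(3)
t=1: X=(3), d=0 → +e1, X_2=(4)
t=2: X=(4), d=0 → +e1, X_3=(5)
t=3: X=(5), d=0 → +e1, X_4=(6)
t=4: X=(6), d=0 → +e1, X_5=(7)
t=5: X=(7), d=1 → -e1, X_6=(6)
t=6: X=(6), d=0 → +e1, X_7=(7)
t=7: X=(7), d=0 → +e1, X_8=(8)
t=8: X=(8), d=1 → -e1, X_9=(7)


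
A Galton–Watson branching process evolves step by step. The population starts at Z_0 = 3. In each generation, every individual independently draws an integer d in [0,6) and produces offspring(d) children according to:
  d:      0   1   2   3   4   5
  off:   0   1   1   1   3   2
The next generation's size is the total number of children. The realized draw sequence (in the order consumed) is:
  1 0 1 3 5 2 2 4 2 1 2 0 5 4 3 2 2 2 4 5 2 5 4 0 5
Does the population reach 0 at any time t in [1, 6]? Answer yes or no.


gen 0: Z_0=3, draws=[1, 0, 1], offspring=[1, 0, 1], Z_1=2
gen 1: Z_1=2, draws=[3, 5], offspring=[1, 2], Z_2=3
gen 2: Z_2=3, draws=[2, 2, 4], offspring=[1, 1, 3], Z_3=5
gen 3: Z_3=5, draws=[2, 1, 2, 0, 5], offspring=[1, 1, 1, 0, 2], Z_4=5
gen 4: Z_4=5, draws=[4, 3, 2, 2, 2], offspring=[3, 1, 1, 1, 1], Z_5=7
gen 5: Z_5=7, draws=[4, 5, 2, 5, 4, 0, 5], offspring=[3, 2, 1, 2, 3, 0, 2], Z_6=13

no


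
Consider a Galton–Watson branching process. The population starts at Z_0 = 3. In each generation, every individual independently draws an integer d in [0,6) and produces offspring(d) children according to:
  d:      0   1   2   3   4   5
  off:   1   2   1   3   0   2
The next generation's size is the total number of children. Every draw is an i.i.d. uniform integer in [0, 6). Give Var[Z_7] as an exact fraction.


Outcome values over d=0..5: [1, 2, 1, 3, 0, 2]
Σy = 9, Σy² = 19, M = 6
μ = 9/6 = 3/2,  σ² = 19/6 − (3/2)² = 11/12
V_0 = 0, E_0 = 3
V_1 = 11/12·E_0 + (3/2)²·V_0 = 11/4;  E_1 = 9/2
V_2 = 11/12·E_1 + (3/2)²·V_1 = 165/16;  E_2 = 27/4
V_3 = 11/12·E_2 + (3/2)²·V_2 = 1881/64;  E_3 = 81/8
V_4 = 11/12·E_3 + (3/2)²·V_3 = 19305/256;  E_4 = 243/16
V_5 = 11/12·E_4 + (3/2)²·V_4 = 188001/1024;  E_5 = 729/32
V_6 = 11/12·E_5 + (3/2)²·V_5 = 1777545/4096;  E_6 = 2187/64
V_7 = 11/12·E_6 + (3/2)²·V_6 = 16511121/16384;  E_7 = 6561/128

16511121/16384


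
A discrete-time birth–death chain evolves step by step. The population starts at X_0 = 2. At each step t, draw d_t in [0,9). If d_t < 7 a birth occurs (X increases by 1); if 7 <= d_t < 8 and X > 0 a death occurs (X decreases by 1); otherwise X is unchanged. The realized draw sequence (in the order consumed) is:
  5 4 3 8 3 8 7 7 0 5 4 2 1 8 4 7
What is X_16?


t=0: X=2, d=5 → birth, X_1=3
t=1: X=3, d=4 → birth, X_2=4
t=2: X=4, d=3 → birth, X_3=5
t=3: X=5, d=8 → hold, X_4=5
t=4: X=5, d=3 → birth, X_5=6
t=5: X=6, d=8 → hold, X_6=6
t=6: X=6, d=7 → death, X_7=5
t=7: X=5, d=7 → death, X_8=4
t=8: X=4, d=0 → birth, X_9=5
t=9: X=5, d=5 → birth, X_10=6
t=10: X=6, d=4 → birth, X_11=7
t=11: X=7, d=2 → birth, X_12=8
t=12: X=8, d=1 → birth, X_13=9
t=13: X=9, d=8 → hold, X_14=9
t=14: X=9, d=4 → birth, X_15=10
t=15: X=10, d=7 → death, X_16=9

9


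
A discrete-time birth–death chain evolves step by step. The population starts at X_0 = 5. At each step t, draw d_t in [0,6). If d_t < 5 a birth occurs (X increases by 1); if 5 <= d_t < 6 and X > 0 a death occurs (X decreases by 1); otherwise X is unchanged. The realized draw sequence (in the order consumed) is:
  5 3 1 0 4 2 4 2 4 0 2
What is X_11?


t=0: X=5, d=5 → death, X_1=4
t=1: X=4, d=3 → birth, X_2=5
t=2: X=5, d=1 → birth, X_3=6
t=3: X=6, d=0 → birth, X_4=7
t=4: X=7, d=4 → birth, X_5=8
t=5: X=8, d=2 → birth, X_6=9
t=6: X=9, d=4 → birth, X_7=10
t=7: X=10, d=2 → birth, X_8=11
t=8: X=11, d=4 → birth, X_9=12
t=9: X=12, d=0 → birth, X_10=13
t=10: X=13, d=2 → birth, X_11=14

14


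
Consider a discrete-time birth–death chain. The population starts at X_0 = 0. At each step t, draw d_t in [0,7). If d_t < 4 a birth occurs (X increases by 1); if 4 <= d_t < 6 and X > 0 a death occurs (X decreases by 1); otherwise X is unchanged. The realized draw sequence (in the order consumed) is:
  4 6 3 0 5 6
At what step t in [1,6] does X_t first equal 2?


4

t=0: X=0, d=4 → hold, X_1=0
t=1: X=0, d=6 → hold, X_2=0
t=2: X=0, d=3 → birth, X_3=1
t=3: X=1, d=0 → birth, X_4=2
t=4: X=2, d=5 → death, X_5=1
t=5: X=1, d=6 → hold, X_6=1


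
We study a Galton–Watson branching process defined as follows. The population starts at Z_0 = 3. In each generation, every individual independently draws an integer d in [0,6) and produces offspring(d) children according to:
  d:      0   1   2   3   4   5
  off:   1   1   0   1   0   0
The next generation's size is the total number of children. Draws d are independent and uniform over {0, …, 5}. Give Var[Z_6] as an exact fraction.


189/4096

Outcome values over d=0..5: [1, 1, 0, 1, 0, 0]
Σy = 3, Σy² = 3, M = 6
μ = 3/6 = 1/2,  σ² = 3/6 − (1/2)² = 1/4
V_0 = 0, E_0 = 3
V_1 = 1/4·E_0 + (1/2)²·V_0 = 3/4;  E_1 = 3/2
V_2 = 1/4·E_1 + (1/2)²·V_1 = 9/16;  E_2 = 3/4
V_3 = 1/4·E_2 + (1/2)²·V_2 = 21/64;  E_3 = 3/8
V_4 = 1/4·E_3 + (1/2)²·V_3 = 45/256;  E_4 = 3/16
V_5 = 1/4·E_4 + (1/2)²·V_4 = 93/1024;  E_5 = 3/32
V_6 = 1/4·E_5 + (1/2)²·V_5 = 189/4096;  E_6 = 3/64


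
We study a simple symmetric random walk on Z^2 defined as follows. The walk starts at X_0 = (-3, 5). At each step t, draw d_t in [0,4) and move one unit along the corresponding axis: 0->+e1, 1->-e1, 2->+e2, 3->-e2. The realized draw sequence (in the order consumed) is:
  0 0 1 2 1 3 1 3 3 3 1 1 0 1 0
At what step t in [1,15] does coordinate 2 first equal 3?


t=0: X=(-3, 5), d=0 → +e1, X_1=(-2, 5)
t=1: X=(-2, 5), d=0 → +e1, X_2=(-1, 5)
t=2: X=(-1, 5), d=1 → -e1, X_3=(-2, 5)
t=3: X=(-2, 5), d=2 → +e2, X_4=(-2, 6)
t=4: X=(-2, 6), d=1 → -e1, X_5=(-3, 6)
t=5: X=(-3, 6), d=3 → -e2, X_6=(-3, 5)
t=6: X=(-3, 5), d=1 → -e1, X_7=(-4, 5)
t=7: X=(-4, 5), d=3 → -e2, X_8=(-4, 4)
t=8: X=(-4, 4), d=3 → -e2, X_9=(-4, 3)
t=9: X=(-4, 3), d=3 → -e2, X_10=(-4, 2)
t=10: X=(-4, 2), d=1 → -e1, X_11=(-5, 2)
t=11: X=(-5, 2), d=1 → -e1, X_12=(-6, 2)
t=12: X=(-6, 2), d=0 → +e1, X_13=(-5, 2)
t=13: X=(-5, 2), d=1 → -e1, X_14=(-6, 2)
t=14: X=(-6, 2), d=0 → +e1, X_15=(-5, 2)

9


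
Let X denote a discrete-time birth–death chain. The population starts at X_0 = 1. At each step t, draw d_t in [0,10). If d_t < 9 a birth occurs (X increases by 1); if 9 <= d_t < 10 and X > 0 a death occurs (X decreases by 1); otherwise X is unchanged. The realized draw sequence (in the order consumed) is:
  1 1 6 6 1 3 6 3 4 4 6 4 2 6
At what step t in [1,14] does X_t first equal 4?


3

t=0: X=1, d=1 → birth, X_1=2
t=1: X=2, d=1 → birth, X_2=3
t=2: X=3, d=6 → birth, X_3=4
t=3: X=4, d=6 → birth, X_4=5
t=4: X=5, d=1 → birth, X_5=6
t=5: X=6, d=3 → birth, X_6=7
t=6: X=7, d=6 → birth, X_7=8
t=7: X=8, d=3 → birth, X_8=9
t=8: X=9, d=4 → birth, X_9=10
t=9: X=10, d=4 → birth, X_10=11
t=10: X=11, d=6 → birth, X_11=12
t=11: X=12, d=4 → birth, X_12=13
t=12: X=13, d=2 → birth, X_13=14
t=13: X=14, d=6 → birth, X_14=15


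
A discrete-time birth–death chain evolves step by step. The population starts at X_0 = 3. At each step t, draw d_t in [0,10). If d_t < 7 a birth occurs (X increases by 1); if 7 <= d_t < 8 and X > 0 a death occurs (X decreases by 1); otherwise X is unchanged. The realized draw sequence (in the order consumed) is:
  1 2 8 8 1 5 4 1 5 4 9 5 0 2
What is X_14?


t=0: X=3, d=1 → birth, X_1=4
t=1: X=4, d=2 → birth, X_2=5
t=2: X=5, d=8 → hold, X_3=5
t=3: X=5, d=8 → hold, X_4=5
t=4: X=5, d=1 → birth, X_5=6
t=5: X=6, d=5 → birth, X_6=7
t=6: X=7, d=4 → birth, X_7=8
t=7: X=8, d=1 → birth, X_8=9
t=8: X=9, d=5 → birth, X_9=10
t=9: X=10, d=4 → birth, X_10=11
t=10: X=11, d=9 → hold, X_11=11
t=11: X=11, d=5 → birth, X_12=12
t=12: X=12, d=0 → birth, X_13=13
t=13: X=13, d=2 → birth, X_14=14

14


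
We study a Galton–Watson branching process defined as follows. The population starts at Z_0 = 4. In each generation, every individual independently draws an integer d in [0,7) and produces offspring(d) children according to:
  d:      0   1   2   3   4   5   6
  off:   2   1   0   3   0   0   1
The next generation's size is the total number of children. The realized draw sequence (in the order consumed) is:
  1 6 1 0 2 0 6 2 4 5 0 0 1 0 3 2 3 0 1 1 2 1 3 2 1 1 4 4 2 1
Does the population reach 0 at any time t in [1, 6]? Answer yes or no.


no

gen 0: Z_0=4, draws=[1, 6, 1, 0], offspring=[1, 1, 1, 2], Z_1=5
gen 1: Z_1=5, draws=[2, 0, 6, 2, 4], offspring=[0, 2, 1, 0, 0], Z_2=3
gen 2: Z_2=3, draws=[5, 0, 0], offspring=[0, 2, 2], Z_3=4
gen 3: Z_3=4, draws=[1, 0, 3, 2], offspring=[1, 2, 3, 0], Z_4=6
gen 4: Z_4=6, draws=[3, 0, 1, 1, 2, 1], offspring=[3, 2, 1, 1, 0, 1], Z_5=8
gen 5: Z_5=8, draws=[3, 2, 1, 1, 4, 4, 2, 1], offspring=[3, 0, 1, 1, 0, 0, 0, 1], Z_6=6


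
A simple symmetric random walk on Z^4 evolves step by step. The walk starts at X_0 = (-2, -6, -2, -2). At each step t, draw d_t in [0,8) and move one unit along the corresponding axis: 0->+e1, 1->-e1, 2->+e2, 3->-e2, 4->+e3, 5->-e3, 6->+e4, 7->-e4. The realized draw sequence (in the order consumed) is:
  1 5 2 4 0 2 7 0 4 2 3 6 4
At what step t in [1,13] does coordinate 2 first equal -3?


10

t=0: X=(-2, -6, -2, -2), d=1 → -e1, X_1=(-3, -6, -2, -2)
t=1: X=(-3, -6, -2, -2), d=5 → -e3, X_2=(-3, -6, -3, -2)
t=2: X=(-3, -6, -3, -2), d=2 → +e2, X_3=(-3, -5, -3, -2)
t=3: X=(-3, -5, -3, -2), d=4 → +e3, X_4=(-3, -5, -2, -2)
t=4: X=(-3, -5, -2, -2), d=0 → +e1, X_5=(-2, -5, -2, -2)
t=5: X=(-2, -5, -2, -2), d=2 → +e2, X_6=(-2, -4, -2, -2)
t=6: X=(-2, -4, -2, -2), d=7 → -e4, X_7=(-2, -4, -2, -3)
t=7: X=(-2, -4, -2, -3), d=0 → +e1, X_8=(-1, -4, -2, -3)
t=8: X=(-1, -4, -2, -3), d=4 → +e3, X_9=(-1, -4, -1, -3)
t=9: X=(-1, -4, -1, -3), d=2 → +e2, X_10=(-1, -3, -1, -3)
t=10: X=(-1, -3, -1, -3), d=3 → -e2, X_11=(-1, -4, -1, -3)
t=11: X=(-1, -4, -1, -3), d=6 → +e4, X_12=(-1, -4, -1, -2)
t=12: X=(-1, -4, -1, -2), d=4 → +e3, X_13=(-1, -4, 0, -2)


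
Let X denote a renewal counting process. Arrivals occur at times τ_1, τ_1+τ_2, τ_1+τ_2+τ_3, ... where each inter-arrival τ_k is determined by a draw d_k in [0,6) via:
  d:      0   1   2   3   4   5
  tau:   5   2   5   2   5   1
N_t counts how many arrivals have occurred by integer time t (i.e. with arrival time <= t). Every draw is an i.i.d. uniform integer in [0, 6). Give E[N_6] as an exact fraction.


73183/46656

Inter-arrival values over d=0..5: [5, 2, 5, 2, 5, 1]
Each d has probability 1/6, so the pmf of τ is: f(1) = 1/6, f(2) = 1/3, f(5) = 1/2
Renewal equation for m(n) = E[N_n]: condition on τ_1 = k (if k <= n, one arrival plus a fresh copy on the remaining n−k steps): m(n) = F(n) + Σ_{k<=n} f(k)·m(n−k), where F(n) = P(τ <= n) and m(0) = 0
m(1) = F(1) = 1/6
m(2) = F(2) + f(1)·m(1) = 1/2 + 1/6·1/6 = 19/36
m(3) = F(3) + f(1)·m(2) + f(2)·m(1) = 1/2 + 1/6·19/36 + 1/3·1/6 = 139/216
m(4) = F(4) + f(1)·m(3) + f(2)·m(2) = 1/2 + 1/6·139/216 + 1/3·19/36 = 1015/1296
m(5) = F(5) + f(1)·m(4) + f(2)·m(3) = 1 + 1/6·1015/1296 + 1/3·139/216 = 10459/7776
m(6) = F(6) + f(1)·m(5) + f(2)·m(4) + f(5)·m(1) = 1 + 1/6·10459/7776 + 1/3·1015/1296 + 1/2·1/6 = 73183/46656
E[N_6] = m(6) = 73183/46656


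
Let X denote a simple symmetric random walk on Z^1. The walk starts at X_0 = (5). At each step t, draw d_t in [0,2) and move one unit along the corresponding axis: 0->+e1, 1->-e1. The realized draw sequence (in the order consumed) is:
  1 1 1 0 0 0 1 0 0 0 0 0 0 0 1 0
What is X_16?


t=0: X=(5), d=1 → -e1, X_1=(4)
t=1: X=(4), d=1 → -e1, X_2=(3)
t=2: X=(3), d=1 → -e1, X_3=(2)
t=3: X=(2), d=0 → +e1, X_4=(3)
t=4: X=(3), d=0 → +e1, X_5=(4)
t=5: X=(4), d=0 → +e1, X_6=(5)
t=6: X=(5), d=1 → -e1, X_7=(4)
t=7: X=(4), d=0 → +e1, X_8=(5)
t=8: X=(5), d=0 → +e1, X_9=(6)
t=9: X=(6), d=0 → +e1, X_10=(7)
t=10: X=(7), d=0 → +e1, X_11=(8)
t=11: X=(8), d=0 → +e1, X_12=(9)
t=12: X=(9), d=0 → +e1, X_13=(10)
t=13: X=(10), d=0 → +e1, X_14=(11)
t=14: X=(11), d=1 → -e1, X_15=(10)
t=15: X=(10), d=0 → +e1, X_16=(11)

(11)


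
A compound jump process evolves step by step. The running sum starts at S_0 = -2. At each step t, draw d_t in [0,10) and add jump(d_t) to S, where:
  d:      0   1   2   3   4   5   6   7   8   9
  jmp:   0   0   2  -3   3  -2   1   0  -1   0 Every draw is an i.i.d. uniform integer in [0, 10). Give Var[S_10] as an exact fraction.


28

Outcome values over d=0..9: [0, 0, 2, -3, 3, -2, 1, 0, -1, 0]
Σy = 0, Σy² = 28, M = 10
μ = 0/10 = 0,  σ² = 28/10 − (0)² = 14/5
Independent increments: Var[S_10] = 10·σ² = 10·(14/5) = 28


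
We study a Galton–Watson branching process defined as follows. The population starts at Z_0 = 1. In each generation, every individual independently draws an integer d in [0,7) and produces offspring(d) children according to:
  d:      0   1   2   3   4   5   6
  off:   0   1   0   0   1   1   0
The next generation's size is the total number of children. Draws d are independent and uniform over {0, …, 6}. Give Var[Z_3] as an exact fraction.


Outcome values over d=0..6: [0, 1, 0, 0, 1, 1, 0]
Σy = 3, Σy² = 3, M = 7
μ = 3/7 = 3/7,  σ² = 3/7 − (3/7)² = 12/49
V_0 = 0, E_0 = 1
V_1 = 12/49·E_0 + (3/7)²·V_0 = 12/49;  E_1 = 3/7
V_2 = 12/49·E_1 + (3/7)²·V_1 = 360/2401;  E_2 = 9/49
V_3 = 12/49·E_2 + (3/7)²·V_2 = 8532/117649;  E_3 = 27/343

8532/117649


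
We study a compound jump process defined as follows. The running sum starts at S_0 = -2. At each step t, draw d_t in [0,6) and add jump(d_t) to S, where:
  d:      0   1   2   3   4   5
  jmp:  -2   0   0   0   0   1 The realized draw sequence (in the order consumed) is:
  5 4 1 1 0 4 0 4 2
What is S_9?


t=0: S=-2, d=5, jump=1, S_1=-1
t=1: S=-1, d=4, jump=0, S_2=-1
t=2: S=-1, d=1, jump=0, S_3=-1
t=3: S=-1, d=1, jump=0, S_4=-1
t=4: S=-1, d=0, jump=-2, S_5=-3
t=5: S=-3, d=4, jump=0, S_6=-3
t=6: S=-3, d=0, jump=-2, S_7=-5
t=7: S=-5, d=4, jump=0, S_8=-5
t=8: S=-5, d=2, jump=0, S_9=-5

-5


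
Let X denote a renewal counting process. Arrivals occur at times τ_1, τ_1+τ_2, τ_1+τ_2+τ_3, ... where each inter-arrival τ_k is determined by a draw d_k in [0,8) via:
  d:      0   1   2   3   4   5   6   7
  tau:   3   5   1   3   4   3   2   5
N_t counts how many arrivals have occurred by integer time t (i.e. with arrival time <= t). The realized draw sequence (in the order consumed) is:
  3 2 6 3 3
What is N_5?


2

draw d_1=3: τ_1=3, arrival time A_1=3
draw d_2=2: τ_2=1, arrival time A_2=4
draw d_3=6: τ_3=2, arrival time A_3=6
draw d_4=3: τ_4=3, arrival time A_4=9
draw d_5=3: τ_5=3, arrival time A_5=12
N_t over t=0..5: 0:0 1:0 2:0 3:1 4:2 5:2


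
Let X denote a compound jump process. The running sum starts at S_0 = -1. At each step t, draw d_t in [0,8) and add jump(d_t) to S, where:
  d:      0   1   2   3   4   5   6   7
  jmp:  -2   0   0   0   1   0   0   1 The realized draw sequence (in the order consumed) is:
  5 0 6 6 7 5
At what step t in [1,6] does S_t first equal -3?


2

t=0: S=-1, d=5, jump=0, S_1=-1
t=1: S=-1, d=0, jump=-2, S_2=-3
t=2: S=-3, d=6, jump=0, S_3=-3
t=3: S=-3, d=6, jump=0, S_4=-3
t=4: S=-3, d=7, jump=1, S_5=-2
t=5: S=-2, d=5, jump=0, S_6=-2


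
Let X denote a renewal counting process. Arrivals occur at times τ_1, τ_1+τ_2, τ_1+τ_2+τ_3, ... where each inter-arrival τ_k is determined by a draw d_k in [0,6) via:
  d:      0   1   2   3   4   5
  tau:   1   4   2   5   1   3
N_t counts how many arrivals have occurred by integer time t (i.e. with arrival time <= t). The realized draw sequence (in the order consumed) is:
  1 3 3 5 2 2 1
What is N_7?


1

draw d_1=1: τ_1=4, arrival time A_1=4
draw d_2=3: τ_2=5, arrival time A_2=9
draw d_3=3: τ_3=5, arrival time A_3=14
draw d_4=5: τ_4=3, arrival time A_4=17
draw d_5=2: τ_5=2, arrival time A_5=19
draw d_6=2: τ_6=2, arrival time A_6=21
draw d_7=1: τ_7=4, arrival time A_7=25
N_t over t=0..7: 0:0 1:0 2:0 3:0 4:1 5:1 6:1 7:1


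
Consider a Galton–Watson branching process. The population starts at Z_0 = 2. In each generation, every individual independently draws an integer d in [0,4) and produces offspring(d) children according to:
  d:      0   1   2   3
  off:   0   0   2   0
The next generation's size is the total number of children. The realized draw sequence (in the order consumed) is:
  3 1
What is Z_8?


gen 0: Z_0=2, draws=[3, 1], offspring=[0, 0], Z_1=0
gen 1: Z_1=0, draws=[], offspring=[], Z_2=0
gen 2: Z_2=0, draws=[], offspring=[], Z_3=0
gen 3: Z_3=0, draws=[], offspring=[], Z_4=0
gen 4: Z_4=0, draws=[], offspring=[], Z_5=0
gen 5: Z_5=0, draws=[], offspring=[], Z_6=0
gen 6: Z_6=0, draws=[], offspring=[], Z_7=0
gen 7: Z_7=0, draws=[], offspring=[], Z_8=0

0


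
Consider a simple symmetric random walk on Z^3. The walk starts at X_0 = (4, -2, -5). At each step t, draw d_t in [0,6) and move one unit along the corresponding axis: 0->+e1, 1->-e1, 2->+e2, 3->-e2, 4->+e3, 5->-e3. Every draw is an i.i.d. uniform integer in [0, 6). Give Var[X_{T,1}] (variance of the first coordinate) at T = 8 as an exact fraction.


8/3

Outcome values over d=0..5: [1, -1, 0, 0, 0, 0]
Σy = 0, Σy² = 2, M = 6
μ = 0/6 = 0,  σ² = 2/6 − (0)² = 1/3
Independent increments: Var[X_8] = 8·σ² = 8·(1/3) = 8/3


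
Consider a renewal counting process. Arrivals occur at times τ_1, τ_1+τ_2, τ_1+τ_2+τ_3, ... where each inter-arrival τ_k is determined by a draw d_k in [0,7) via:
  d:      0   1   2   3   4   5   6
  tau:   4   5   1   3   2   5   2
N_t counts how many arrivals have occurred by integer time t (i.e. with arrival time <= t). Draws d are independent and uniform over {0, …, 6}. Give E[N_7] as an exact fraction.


Inter-arrival values over d=0..6: [4, 5, 1, 3, 2, 5, 2]
Each d has probability 1/7, so the pmf of τ is: f(1) = 1/7, f(2) = 2/7, f(3) = 1/7, f(4) = 1/7, f(5) = 2/7
Renewal equation for m(n) = E[N_n]: condition on τ_1 = k (if k <= n, one arrival plus a fresh copy on the remaining n−k steps): m(n) = F(n) + Σ_{k<=n} f(k)·m(n−k), where F(n) = P(τ <= n) and m(0) = 0
m(1) = F(1) = 1/7
m(2) = F(2) + f(1)·m(1) = 3/7 + 1/7·1/7 = 22/49
m(3) = F(3) + f(1)·m(2) + f(2)·m(1) = 4/7 + 1/7·22/49 + 2/7·1/7 = 232/343
m(4) = F(4) + f(1)·m(3) + f(2)·m(2) + f(3)·m(1) = 5/7 + 1/7·232/343 + 2/7·22/49 + 1/7·1/7 = 2304/2401
m(5) = F(5) + f(1)·m(4) + f(2)·m(3) + f(3)·m(2) + f(4)·m(1) = 1 + 1/7·2304/2401 + 2/7·232/343 + 1/7·22/49 + 1/7·1/7 = 23780/16807
m(6) = F(6) + f(1)·m(5) + f(2)·m(4) + f(3)·m(3) + f(4)·m(2) + f(5)·m(1) = 1 + 1/7·23780/16807 + 2/7·2304/2401 + 1/7·232/343 + 1/7·22/49 + 2/7·1/7 = 197401/117649
m(7) = F(7) + f(1)·m(6) + f(2)·m(5) + f(3)·m(4) + f(4)·m(3) + f(5)·m(2) = 1 + 1/7·197401/117649 + 2/7·23780/16807 + 1/7·2304/2401 + 1/7·232/343 + 2/7·22/49 = 1651980/823543
E[N_7] = m(7) = 1651980/823543

1651980/823543


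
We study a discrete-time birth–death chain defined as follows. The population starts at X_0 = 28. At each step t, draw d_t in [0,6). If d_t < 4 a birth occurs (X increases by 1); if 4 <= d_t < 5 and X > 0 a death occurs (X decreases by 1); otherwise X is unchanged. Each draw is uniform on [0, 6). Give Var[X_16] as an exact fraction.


28/3

X can drop by at most 1 per step and X_0 = 28 > T = 16, so X_t >= 28 − t >= 12 > 0 for every t <= 16: the floor at 0 (the 'and X > 0' condition) never binds. Hence X_16 = X_0 + Σ_{t<16} Y_t with i.i.d. increments Y_t = y(d_t) ∈ {+1, −1, 0}.
Outcome values over d=0..5: [1, 1, 1, 1, -1, 0]
Σy = 3, Σy² = 5, M = 6
μ = 3/6 = 1/2,  σ² = 5/6 − (1/2)² = 7/12
Independent increments: Var[X_16] = 16·σ² = 16·(7/12) = 28/3


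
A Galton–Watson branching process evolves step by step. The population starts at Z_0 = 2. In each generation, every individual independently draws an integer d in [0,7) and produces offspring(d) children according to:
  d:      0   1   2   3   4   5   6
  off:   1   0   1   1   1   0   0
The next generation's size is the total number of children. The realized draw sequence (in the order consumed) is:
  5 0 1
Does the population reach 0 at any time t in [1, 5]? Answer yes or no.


gen 0: Z_0=2, draws=[5, 0], offspring=[0, 1], Z_1=1
gen 1: Z_1=1, draws=[1], offspring=[0], Z_2=0
gen 2: Z_2=0, draws=[], offspring=[], Z_3=0
gen 3: Z_3=0, draws=[], offspring=[], Z_4=0
gen 4: Z_4=0, draws=[], offspring=[], Z_5=0

yes


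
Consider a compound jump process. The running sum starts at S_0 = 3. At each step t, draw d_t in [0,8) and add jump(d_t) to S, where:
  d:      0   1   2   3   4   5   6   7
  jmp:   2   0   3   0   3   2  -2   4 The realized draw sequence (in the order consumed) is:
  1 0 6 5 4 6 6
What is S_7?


4

t=0: S=3, d=1, jump=0, S_1=3
t=1: S=3, d=0, jump=2, S_2=5
t=2: S=5, d=6, jump=-2, S_3=3
t=3: S=3, d=5, jump=2, S_4=5
t=4: S=5, d=4, jump=3, S_5=8
t=5: S=8, d=6, jump=-2, S_6=6
t=6: S=6, d=6, jump=-2, S_7=4


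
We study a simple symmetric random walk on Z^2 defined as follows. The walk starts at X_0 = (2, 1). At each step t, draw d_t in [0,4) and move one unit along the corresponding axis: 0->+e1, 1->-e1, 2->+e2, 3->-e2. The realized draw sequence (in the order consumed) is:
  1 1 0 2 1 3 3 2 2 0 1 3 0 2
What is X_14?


(1, 2)

t=0: X=(2, 1), d=1 → -e1, X_1=(1, 1)
t=1: X=(1, 1), d=1 → -e1, X_2=(0, 1)
t=2: X=(0, 1), d=0 → +e1, X_3=(1, 1)
t=3: X=(1, 1), d=2 → +e2, X_4=(1, 2)
t=4: X=(1, 2), d=1 → -e1, X_5=(0, 2)
t=5: X=(0, 2), d=3 → -e2, X_6=(0, 1)
t=6: X=(0, 1), d=3 → -e2, X_7=(0, 0)
t=7: X=(0, 0), d=2 → +e2, X_8=(0, 1)
t=8: X=(0, 1), d=2 → +e2, X_9=(0, 2)
t=9: X=(0, 2), d=0 → +e1, X_10=(1, 2)
t=10: X=(1, 2), d=1 → -e1, X_11=(0, 2)
t=11: X=(0, 2), d=3 → -e2, X_12=(0, 1)
t=12: X=(0, 1), d=0 → +e1, X_13=(1, 1)
t=13: X=(1, 1), d=2 → +e2, X_14=(1, 2)


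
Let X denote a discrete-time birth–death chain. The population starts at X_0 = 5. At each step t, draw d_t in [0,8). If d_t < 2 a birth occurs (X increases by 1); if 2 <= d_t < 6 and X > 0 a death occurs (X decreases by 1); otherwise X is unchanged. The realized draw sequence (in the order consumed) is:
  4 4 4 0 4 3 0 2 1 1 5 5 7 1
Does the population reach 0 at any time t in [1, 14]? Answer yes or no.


no

t=0: X=5, d=4 → death, X_1=4
t=1: X=4, d=4 → death, X_2=3
t=2: X=3, d=4 → death, X_3=2
t=3: X=2, d=0 → birth, X_4=3
t=4: X=3, d=4 → death, X_5=2
t=5: X=2, d=3 → death, X_6=1
t=6: X=1, d=0 → birth, X_7=2
t=7: X=2, d=2 → death, X_8=1
t=8: X=1, d=1 → birth, X_9=2
t=9: X=2, d=1 → birth, X_10=3
t=10: X=3, d=5 → death, X_11=2
t=11: X=2, d=5 → death, X_12=1
t=12: X=1, d=7 → hold, X_13=1
t=13: X=1, d=1 → birth, X_14=2


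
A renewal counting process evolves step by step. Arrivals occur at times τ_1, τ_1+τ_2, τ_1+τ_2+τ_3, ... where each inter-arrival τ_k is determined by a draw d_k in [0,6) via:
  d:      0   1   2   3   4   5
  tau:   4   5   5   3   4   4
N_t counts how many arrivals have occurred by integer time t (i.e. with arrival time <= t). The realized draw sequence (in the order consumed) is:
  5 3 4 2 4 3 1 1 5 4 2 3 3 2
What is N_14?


draw d_1=5: τ_1=4, arrival time A_1=4
draw d_2=3: τ_2=3, arrival time A_2=7
draw d_3=4: τ_3=4, arrival time A_3=11
draw d_4=2: τ_4=5, arrival time A_4=16
draw d_5=4: τ_5=4, arrival time A_5=20
draw d_6=3: τ_6=3, arrival time A_6=23
draw d_7=1: τ_7=5, arrival time A_7=28
draw d_8=1: τ_8=5, arrival time A_8=33
draw d_9=5: τ_9=4, arrival time A_9=37
draw d_10=4: τ_10=4, arrival time A_10=41
draw d_11=2: τ_11=5, arrival time A_11=46
draw d_12=3: τ_12=3, arrival time A_12=49
draw d_13=3: τ_13=3, arrival time A_13=52
draw d_14=2: τ_14=5, arrival time A_14=57
N_t over t=0..14: 0:0 1:0 2:0 3:0 4:1 5:1 6:1 7:2 8:2 9:2 10:2 11:3 12:3 13:3 14:3

3


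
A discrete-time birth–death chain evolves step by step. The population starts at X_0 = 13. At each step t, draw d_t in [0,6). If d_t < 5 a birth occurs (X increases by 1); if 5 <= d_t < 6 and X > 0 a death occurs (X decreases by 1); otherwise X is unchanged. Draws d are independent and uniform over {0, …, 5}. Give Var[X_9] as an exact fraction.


X can drop by at most 1 per step and X_0 = 13 > T = 9, so X_t >= 13 − t >= 4 > 0 for every t <= 9: the floor at 0 (the 'and X > 0' condition) never binds. Hence X_9 = X_0 + Σ_{t<9} Y_t with i.i.d. increments Y_t = y(d_t) ∈ {+1, −1, 0}.
Outcome values over d=0..5: [1, 1, 1, 1, 1, -1]
Σy = 4, Σy² = 6, M = 6
μ = 4/6 = 2/3,  σ² = 6/6 − (2/3)² = 5/9
Independent increments: Var[X_9] = 9·σ² = 9·(5/9) = 5

5
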